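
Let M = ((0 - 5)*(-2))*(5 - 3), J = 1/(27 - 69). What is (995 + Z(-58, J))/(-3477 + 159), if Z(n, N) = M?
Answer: -145/474 ≈ -0.30591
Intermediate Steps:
J = -1/42 (J = 1/(-42) = -1/42 ≈ -0.023810)
M = 20 (M = -5*(-2)*2 = 10*2 = 20)
Z(n, N) = 20
(995 + Z(-58, J))/(-3477 + 159) = (995 + 20)/(-3477 + 159) = 1015/(-3318) = 1015*(-1/3318) = -145/474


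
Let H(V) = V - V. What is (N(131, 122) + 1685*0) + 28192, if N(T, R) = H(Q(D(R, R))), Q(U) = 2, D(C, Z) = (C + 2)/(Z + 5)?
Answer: 28192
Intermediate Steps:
D(C, Z) = (2 + C)/(5 + Z)
H(V) = 0
N(T, R) = 0
(N(131, 122) + 1685*0) + 28192 = (0 + 1685*0) + 28192 = (0 + 0) + 28192 = 0 + 28192 = 28192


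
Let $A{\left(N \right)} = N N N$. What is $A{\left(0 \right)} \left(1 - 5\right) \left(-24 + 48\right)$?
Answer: $0$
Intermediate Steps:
$A{\left(N \right)} = N^{3}$ ($A{\left(N \right)} = N^{2} N = N^{3}$)
$A{\left(0 \right)} \left(1 - 5\right) \left(-24 + 48\right) = 0^{3} \left(1 - 5\right) \left(-24 + 48\right) = 0 \left(-4\right) 24 = 0 \cdot 24 = 0$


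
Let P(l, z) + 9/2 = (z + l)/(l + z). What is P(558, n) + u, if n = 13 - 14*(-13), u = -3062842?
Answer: -6125691/2 ≈ -3.0628e+6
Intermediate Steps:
n = 195 (n = 13 + 182 = 195)
P(l, z) = -7/2 (P(l, z) = -9/2 + (z + l)/(l + z) = -9/2 + (l + z)/(l + z) = -9/2 + 1 = -7/2)
P(558, n) + u = -7/2 - 3062842 = -6125691/2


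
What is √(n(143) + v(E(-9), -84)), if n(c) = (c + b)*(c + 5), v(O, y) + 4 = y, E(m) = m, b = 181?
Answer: 2*√11966 ≈ 218.78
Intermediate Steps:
v(O, y) = -4 + y
n(c) = (5 + c)*(181 + c) (n(c) = (c + 181)*(c + 5) = (181 + c)*(5 + c) = (5 + c)*(181 + c))
√(n(143) + v(E(-9), -84)) = √((905 + 143² + 186*143) + (-4 - 84)) = √((905 + 20449 + 26598) - 88) = √(47952 - 88) = √47864 = 2*√11966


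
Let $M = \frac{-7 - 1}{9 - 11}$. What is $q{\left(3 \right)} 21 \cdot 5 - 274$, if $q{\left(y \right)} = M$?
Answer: $146$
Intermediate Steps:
$M = 4$ ($M = - \frac{8}{-2} = \left(-8\right) \left(- \frac{1}{2}\right) = 4$)
$q{\left(y \right)} = 4$
$q{\left(3 \right)} 21 \cdot 5 - 274 = 4 \cdot 21 \cdot 5 - 274 = 4 \cdot 105 - 274 = 420 - 274 = 146$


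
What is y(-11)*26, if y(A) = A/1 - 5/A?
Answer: -3016/11 ≈ -274.18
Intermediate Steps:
y(A) = A - 5/A (y(A) = A*1 - 5/A = A - 5/A)
y(-11)*26 = (-11 - 5/(-11))*26 = (-11 - 5*(-1/11))*26 = (-11 + 5/11)*26 = -116/11*26 = -3016/11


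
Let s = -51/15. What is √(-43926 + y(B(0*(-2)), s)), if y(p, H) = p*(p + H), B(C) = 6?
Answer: 4*I*√68610/5 ≈ 209.55*I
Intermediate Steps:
s = -17/5 (s = -51*1/15 = -17/5 ≈ -3.4000)
y(p, H) = p*(H + p)
√(-43926 + y(B(0*(-2)), s)) = √(-43926 + 6*(-17/5 + 6)) = √(-43926 + 6*(13/5)) = √(-43926 + 78/5) = √(-219552/5) = 4*I*√68610/5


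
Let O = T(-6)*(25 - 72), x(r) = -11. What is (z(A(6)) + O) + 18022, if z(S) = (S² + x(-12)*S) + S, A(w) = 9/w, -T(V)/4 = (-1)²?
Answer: 72789/4 ≈ 18197.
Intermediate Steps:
T(V) = -4 (T(V) = -4*(-1)² = -4*1 = -4)
z(S) = S² - 10*S (z(S) = (S² - 11*S) + S = S² - 10*S)
O = 188 (O = -4*(25 - 72) = -4*(-47) = 188)
(z(A(6)) + O) + 18022 = ((9/6)*(-10 + 9/6) + 188) + 18022 = ((9*(⅙))*(-10 + 9*(⅙)) + 188) + 18022 = (3*(-10 + 3/2)/2 + 188) + 18022 = ((3/2)*(-17/2) + 188) + 18022 = (-51/4 + 188) + 18022 = 701/4 + 18022 = 72789/4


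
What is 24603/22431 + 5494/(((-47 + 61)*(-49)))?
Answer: -17726376/2564611 ≈ -6.9119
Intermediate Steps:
24603/22431 + 5494/(((-47 + 61)*(-49))) = 24603*(1/22431) + 5494/((14*(-49))) = 8201/7477 + 5494/(-686) = 8201/7477 + 5494*(-1/686) = 8201/7477 - 2747/343 = -17726376/2564611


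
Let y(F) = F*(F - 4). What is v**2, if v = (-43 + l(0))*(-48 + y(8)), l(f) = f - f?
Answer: 473344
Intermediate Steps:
l(f) = 0
y(F) = F*(-4 + F)
v = 688 (v = (-43 + 0)*(-48 + 8*(-4 + 8)) = -43*(-48 + 8*4) = -43*(-48 + 32) = -43*(-16) = 688)
v**2 = 688**2 = 473344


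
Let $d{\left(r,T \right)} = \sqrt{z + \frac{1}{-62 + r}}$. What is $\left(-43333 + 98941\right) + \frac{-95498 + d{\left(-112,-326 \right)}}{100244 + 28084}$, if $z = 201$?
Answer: $\frac{3567983963}{64164} + \frac{\sqrt{6085302}}{22329072} \approx 55607.0$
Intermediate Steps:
$d{\left(r,T \right)} = \sqrt{201 + \frac{1}{-62 + r}}$
$\left(-43333 + 98941\right) + \frac{-95498 + d{\left(-112,-326 \right)}}{100244 + 28084} = \left(-43333 + 98941\right) + \frac{-95498 + \sqrt{\frac{-12461 + 201 \left(-112\right)}{-62 - 112}}}{100244 + 28084} = 55608 + \frac{-95498 + \sqrt{\frac{-12461 - 22512}{-174}}}{128328} = 55608 + \left(-95498 + \sqrt{\left(- \frac{1}{174}\right) \left(-34973\right)}\right) \frac{1}{128328} = 55608 + \left(-95498 + \sqrt{\frac{34973}{174}}\right) \frac{1}{128328} = 55608 + \left(-95498 + \frac{\sqrt{6085302}}{174}\right) \frac{1}{128328} = 55608 - \left(\frac{47749}{64164} - \frac{\sqrt{6085302}}{22329072}\right) = \frac{3567983963}{64164} + \frac{\sqrt{6085302}}{22329072}$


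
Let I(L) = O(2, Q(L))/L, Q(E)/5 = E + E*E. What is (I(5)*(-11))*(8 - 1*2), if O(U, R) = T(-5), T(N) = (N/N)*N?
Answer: 66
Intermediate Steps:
T(N) = N (T(N) = 1*N = N)
Q(E) = 5*E + 5*E² (Q(E) = 5*(E + E*E) = 5*(E + E²) = 5*E + 5*E²)
O(U, R) = -5
I(L) = -5/L
(I(5)*(-11))*(8 - 1*2) = (-5/5*(-11))*(8 - 1*2) = (-5*⅕*(-11))*(8 - 2) = -1*(-11)*6 = 11*6 = 66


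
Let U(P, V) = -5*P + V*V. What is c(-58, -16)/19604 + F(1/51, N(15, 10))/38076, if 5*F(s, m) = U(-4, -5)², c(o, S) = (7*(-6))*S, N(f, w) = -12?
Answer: 2793891/62203492 ≈ 0.044915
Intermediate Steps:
c(o, S) = -42*S
U(P, V) = V² - 5*P (U(P, V) = -5*P + V² = V² - 5*P)
F(s, m) = 405 (F(s, m) = ((-5)² - 5*(-4))²/5 = (25 + 20)²/5 = (⅕)*45² = (⅕)*2025 = 405)
c(-58, -16)/19604 + F(1/51, N(15, 10))/38076 = -42*(-16)/19604 + 405/38076 = 672*(1/19604) + 405*(1/38076) = 168/4901 + 135/12692 = 2793891/62203492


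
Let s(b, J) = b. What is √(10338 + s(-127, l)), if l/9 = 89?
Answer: √10211 ≈ 101.05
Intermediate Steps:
l = 801 (l = 9*89 = 801)
√(10338 + s(-127, l)) = √(10338 - 127) = √10211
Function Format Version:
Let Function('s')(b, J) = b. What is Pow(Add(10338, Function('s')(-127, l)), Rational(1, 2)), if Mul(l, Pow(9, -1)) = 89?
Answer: Pow(10211, Rational(1, 2)) ≈ 101.05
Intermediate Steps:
l = 801 (l = Mul(9, 89) = 801)
Pow(Add(10338, Function('s')(-127, l)), Rational(1, 2)) = Pow(Add(10338, -127), Rational(1, 2)) = Pow(10211, Rational(1, 2))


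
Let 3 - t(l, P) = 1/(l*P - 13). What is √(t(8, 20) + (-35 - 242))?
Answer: I*√120837/21 ≈ 16.553*I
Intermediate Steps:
t(l, P) = 3 - 1/(-13 + P*l) (t(l, P) = 3 - 1/(l*P - 13) = 3 - 1/(P*l - 13) = 3 - 1/(-13 + P*l))
√(t(8, 20) + (-35 - 242)) = √((-40 + 3*20*8)/(-13 + 20*8) + (-35 - 242)) = √((-40 + 480)/(-13 + 160) - 277) = √(440/147 - 277) = √(-40279/147) = I*√120837/21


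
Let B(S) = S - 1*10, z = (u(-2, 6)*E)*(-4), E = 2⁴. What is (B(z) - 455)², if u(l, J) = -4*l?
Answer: 954529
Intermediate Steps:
E = 16
z = -512 (z = (-4*(-2)*16)*(-4) = (8*16)*(-4) = 128*(-4) = -512)
B(S) = -10 + S (B(S) = S - 10 = -10 + S)
(B(z) - 455)² = ((-10 - 512) - 455)² = (-522 - 455)² = (-977)² = 954529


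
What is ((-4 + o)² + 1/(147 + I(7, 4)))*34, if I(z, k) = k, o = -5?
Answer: 415888/151 ≈ 2754.2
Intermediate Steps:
((-4 + o)² + 1/(147 + I(7, 4)))*34 = ((-4 - 5)² + 1/(147 + 4))*34 = ((-9)² + 1/151)*34 = (81 + 1/151)*34 = (12232/151)*34 = 415888/151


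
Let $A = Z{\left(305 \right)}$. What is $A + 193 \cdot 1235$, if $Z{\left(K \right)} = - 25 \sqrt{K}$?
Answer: $238355 - 25 \sqrt{305} \approx 2.3792 \cdot 10^{5}$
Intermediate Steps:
$A = - 25 \sqrt{305} \approx -436.61$
$A + 193 \cdot 1235 = - 25 \sqrt{305} + 193 \cdot 1235 = - 25 \sqrt{305} + 238355 = 238355 - 25 \sqrt{305}$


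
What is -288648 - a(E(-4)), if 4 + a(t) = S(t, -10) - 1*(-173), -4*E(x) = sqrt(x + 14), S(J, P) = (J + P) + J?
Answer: -288807 + sqrt(10)/2 ≈ -2.8881e+5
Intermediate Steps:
S(J, P) = P + 2*J
E(x) = -sqrt(14 + x)/4 (E(x) = -sqrt(x + 14)/4 = -sqrt(14 + x)/4)
a(t) = 159 + 2*t (a(t) = -4 + ((-10 + 2*t) - 1*(-173)) = -4 + ((-10 + 2*t) + 173) = -4 + (163 + 2*t) = 159 + 2*t)
-288648 - a(E(-4)) = -288648 - (159 + 2*(-sqrt(14 - 4)/4)) = -288648 - (159 + 2*(-sqrt(10)/4)) = -288648 - (159 - sqrt(10)/2) = -288648 + (-159 + sqrt(10)/2) = -288807 + sqrt(10)/2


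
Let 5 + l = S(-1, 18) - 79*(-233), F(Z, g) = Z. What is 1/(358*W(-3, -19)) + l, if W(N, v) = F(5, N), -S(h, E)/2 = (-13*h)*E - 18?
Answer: 32166301/1790 ≈ 17970.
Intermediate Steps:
S(h, E) = 36 + 26*E*h (S(h, E) = -2*((-13*h)*E - 18) = -2*(-13*E*h - 18) = -2*(-18 - 13*E*h) = 36 + 26*E*h)
l = 17970 (l = -5 + ((36 + 26*18*(-1)) - 79*(-233)) = -5 + ((36 - 468) + 18407) = -5 + (-432 + 18407) = -5 + 17975 = 17970)
W(N, v) = 5
1/(358*W(-3, -19)) + l = 1/(358*5) + 17970 = 1/1790 + 17970 = 32166301/1790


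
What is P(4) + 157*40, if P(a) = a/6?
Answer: 18842/3 ≈ 6280.7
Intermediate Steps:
P(a) = a/6 (P(a) = a*(⅙) = a/6)
P(4) + 157*40 = (⅙)*4 + 157*40 = ⅔ + 6280 = 18842/3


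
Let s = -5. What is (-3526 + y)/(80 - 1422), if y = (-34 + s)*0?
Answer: 1763/671 ≈ 2.6274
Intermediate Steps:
y = 0 (y = (-34 - 5)*0 = -39*0 = 0)
(-3526 + y)/(80 - 1422) = (-3526 + 0)/(80 - 1422) = -3526/(-1342) = -3526*(-1/1342) = 1763/671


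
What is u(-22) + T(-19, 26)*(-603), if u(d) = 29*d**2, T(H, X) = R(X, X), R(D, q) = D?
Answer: -1642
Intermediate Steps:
T(H, X) = X
u(-22) + T(-19, 26)*(-603) = 29*(-22)**2 + 26*(-603) = 29*484 - 15678 = 14036 - 15678 = -1642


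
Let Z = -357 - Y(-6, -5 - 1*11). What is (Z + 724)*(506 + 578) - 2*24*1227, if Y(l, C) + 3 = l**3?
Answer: 576328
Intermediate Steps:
Y(l, C) = -3 + l**3
Z = -138 (Z = -357 - (-3 + (-6)**3) = -357 - (-3 - 216) = -357 - 1*(-219) = -357 + 219 = -138)
(Z + 724)*(506 + 578) - 2*24*1227 = (-138 + 724)*(506 + 578) - 2*24*1227 = 586*1084 - 48*1227 = 635224 - 58896 = 576328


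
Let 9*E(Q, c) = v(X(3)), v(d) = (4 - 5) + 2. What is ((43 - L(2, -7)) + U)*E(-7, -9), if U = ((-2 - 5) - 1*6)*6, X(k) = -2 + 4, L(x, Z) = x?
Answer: -37/9 ≈ -4.1111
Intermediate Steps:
X(k) = 2
v(d) = 1 (v(d) = -1 + 2 = 1)
E(Q, c) = ⅑ (E(Q, c) = (⅑)*1 = ⅑)
U = -78 (U = (-7 - 6)*6 = -13*6 = -78)
((43 - L(2, -7)) + U)*E(-7, -9) = ((43 - 1*2) - 78)*(⅑) = ((43 - 2) - 78)*(⅑) = (41 - 78)*(⅑) = -37*⅑ = -37/9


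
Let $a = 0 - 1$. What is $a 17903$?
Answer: $-17903$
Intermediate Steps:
$a = -1$ ($a = 0 - 1 = -1$)
$a 17903 = \left(-1\right) 17903 = -17903$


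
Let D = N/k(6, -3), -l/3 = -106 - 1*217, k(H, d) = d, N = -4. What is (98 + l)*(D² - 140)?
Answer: -1327348/9 ≈ -1.4748e+5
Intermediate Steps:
l = 969 (l = -3*(-106 - 1*217) = -3*(-106 - 217) = -3*(-323) = 969)
D = 4/3 (D = -4/(-3) = -⅓*(-4) = 4/3 ≈ 1.3333)
(98 + l)*(D² - 140) = (98 + 969)*((4/3)² - 140) = 1067*(16/9 - 140) = 1067*(-1244/9) = -1327348/9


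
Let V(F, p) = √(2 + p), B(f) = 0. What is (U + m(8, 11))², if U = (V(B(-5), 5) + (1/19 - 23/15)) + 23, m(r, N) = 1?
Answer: 41759299/81225 + 12836*√7/285 ≈ 633.28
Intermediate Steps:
U = 6133/285 + √7 (U = (√(2 + 5) + (1/19 - 23/15)) + 23 = (√7 + (1*(1/19) - 23*1/15)) + 23 = (√7 + (1/19 - 23/15)) + 23 = (√7 - 422/285) + 23 = (-422/285 + √7) + 23 = 6133/285 + √7 ≈ 24.165)
(U + m(8, 11))² = ((6133/285 + √7) + 1)² = (6418/285 + √7)²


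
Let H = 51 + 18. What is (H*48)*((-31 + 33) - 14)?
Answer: -39744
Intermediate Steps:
H = 69
(H*48)*((-31 + 33) - 14) = (69*48)*((-31 + 33) - 14) = 3312*(2 - 14) = 3312*(-12) = -39744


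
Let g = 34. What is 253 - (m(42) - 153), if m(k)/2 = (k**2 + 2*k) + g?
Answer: -3358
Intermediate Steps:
m(k) = 68 + 2*k**2 + 4*k (m(k) = 2*((k**2 + 2*k) + 34) = 2*(34 + k**2 + 2*k) = 68 + 2*k**2 + 4*k)
253 - (m(42) - 153) = 253 - ((68 + 2*42**2 + 4*42) - 153) = 253 - ((68 + 2*1764 + 168) - 153) = 253 - ((68 + 3528 + 168) - 153) = 253 - (3764 - 153) = 253 - 1*3611 = 253 - 3611 = -3358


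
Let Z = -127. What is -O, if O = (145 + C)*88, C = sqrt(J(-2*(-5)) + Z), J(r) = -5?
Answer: -12760 - 176*I*sqrt(33) ≈ -12760.0 - 1011.0*I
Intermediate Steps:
C = 2*I*sqrt(33) (C = sqrt(-5 - 127) = sqrt(-132) = 2*I*sqrt(33) ≈ 11.489*I)
O = 12760 + 176*I*sqrt(33) (O = (145 + 2*I*sqrt(33))*88 = 12760 + 176*I*sqrt(33) ≈ 12760.0 + 1011.0*I)
-O = -(12760 + 176*I*sqrt(33)) = -12760 - 176*I*sqrt(33)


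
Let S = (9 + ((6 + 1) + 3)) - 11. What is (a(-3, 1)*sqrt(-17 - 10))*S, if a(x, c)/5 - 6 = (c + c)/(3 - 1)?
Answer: 840*I*sqrt(3) ≈ 1454.9*I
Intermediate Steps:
a(x, c) = 30 + 5*c (a(x, c) = 30 + 5*((c + c)/(3 - 1)) = 30 + 5*((2*c)/2) = 30 + 5*((2*c)*(1/2)) = 30 + 5*c)
S = 8 (S = (9 + (7 + 3)) - 11 = (9 + 10) - 11 = 19 - 11 = 8)
(a(-3, 1)*sqrt(-17 - 10))*S = ((30 + 5*1)*sqrt(-17 - 10))*8 = ((30 + 5)*sqrt(-27))*8 = (35*(3*I*sqrt(3)))*8 = (105*I*sqrt(3))*8 = 840*I*sqrt(3)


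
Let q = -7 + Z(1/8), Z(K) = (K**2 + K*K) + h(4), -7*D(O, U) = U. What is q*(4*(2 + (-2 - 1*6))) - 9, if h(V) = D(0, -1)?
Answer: 4335/28 ≈ 154.82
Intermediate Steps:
D(O, U) = -U/7
h(V) = 1/7 (h(V) = -1/7*(-1) = 1/7)
Z(K) = 1/7 + 2*K**2 (Z(K) = (K**2 + K*K) + 1/7 = (K**2 + K**2) + 1/7 = 2*K**2 + 1/7 = 1/7 + 2*K**2)
q = -1529/224 (q = -7 + (1/7 + 2*(1/8)**2) = -7 + (1/7 + 2*(1/64)) = -7 + (1/7 + 1/32) = -7 + 39/224 = -1529/224 ≈ -6.8259)
q*(4*(2 + (-2 - 1*6))) - 9 = -1529*(2 + (-2 - 1*6))/56 - 9 = -1529*(2 + (-2 - 6))/56 - 9 = -1529*(2 - 8)/56 - 9 = -1529*(-6)/56 - 9 = -1529/224*(-24) - 9 = 4587/28 - 9 = 4335/28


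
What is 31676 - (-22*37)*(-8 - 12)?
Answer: 15396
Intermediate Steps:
31676 - (-22*37)*(-8 - 12) = 31676 - (-814)*(-20) = 31676 - 1*16280 = 31676 - 16280 = 15396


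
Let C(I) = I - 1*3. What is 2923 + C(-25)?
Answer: 2895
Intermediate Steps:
C(I) = -3 + I (C(I) = I - 3 = -3 + I)
2923 + C(-25) = 2923 + (-3 - 25) = 2923 - 28 = 2895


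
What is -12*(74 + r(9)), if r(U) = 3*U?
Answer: -1212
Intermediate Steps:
-12*(74 + r(9)) = -12*(74 + 3*9) = -12*(74 + 27) = -12*101 = -1212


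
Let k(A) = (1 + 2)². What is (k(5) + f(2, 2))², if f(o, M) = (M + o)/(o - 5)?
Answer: 529/9 ≈ 58.778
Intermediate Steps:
k(A) = 9 (k(A) = 3² = 9)
f(o, M) = (M + o)/(-5 + o)
(k(5) + f(2, 2))² = (9 + (2 + 2)/(-5 + 2))² = (9 + 4/(-3))² = (9 - ⅓*4)² = (9 - 4/3)² = (23/3)² = 529/9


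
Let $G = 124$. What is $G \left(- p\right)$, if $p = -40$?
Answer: $4960$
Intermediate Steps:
$G \left(- p\right) = 124 \left(\left(-1\right) \left(-40\right)\right) = 124 \cdot 40 = 4960$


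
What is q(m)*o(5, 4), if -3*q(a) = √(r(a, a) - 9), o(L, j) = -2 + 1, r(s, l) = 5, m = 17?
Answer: 2*I/3 ≈ 0.66667*I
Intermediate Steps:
o(L, j) = -1
q(a) = -2*I/3 (q(a) = -√(5 - 9)/3 = -2*I/3)
q(m)*o(5, 4) = -2*I/3*(-1) = 2*I/3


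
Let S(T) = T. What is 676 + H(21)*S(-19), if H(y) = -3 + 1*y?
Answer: 334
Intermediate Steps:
H(y) = -3 + y
676 + H(21)*S(-19) = 676 + (-3 + 21)*(-19) = 676 + 18*(-19) = 676 - 342 = 334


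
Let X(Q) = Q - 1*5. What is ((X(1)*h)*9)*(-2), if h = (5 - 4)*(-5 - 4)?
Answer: -648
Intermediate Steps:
X(Q) = -5 + Q (X(Q) = Q - 5 = -5 + Q)
h = -9 (h = 1*(-9) = -9)
((X(1)*h)*9)*(-2) = (((-5 + 1)*(-9))*9)*(-2) = (-4*(-9)*9)*(-2) = (36*9)*(-2) = 324*(-2) = -648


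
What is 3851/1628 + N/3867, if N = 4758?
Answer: 7545947/2098492 ≈ 3.5959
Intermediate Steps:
3851/1628 + N/3867 = 3851/1628 + 4758/3867 = 3851*(1/1628) + 4758*(1/3867) = 3851/1628 + 1586/1289 = 7545947/2098492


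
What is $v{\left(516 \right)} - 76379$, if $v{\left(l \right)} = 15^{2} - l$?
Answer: $-76670$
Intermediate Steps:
$v{\left(l \right)} = 225 - l$
$v{\left(516 \right)} - 76379 = \left(225 - 516\right) - 76379 = -291 - 76379 = -76670$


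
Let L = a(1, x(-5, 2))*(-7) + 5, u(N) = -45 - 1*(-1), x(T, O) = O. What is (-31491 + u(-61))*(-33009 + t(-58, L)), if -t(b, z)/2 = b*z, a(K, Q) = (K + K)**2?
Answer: 1125074195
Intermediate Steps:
u(N) = -44 (u(N) = -45 + 1 = -44)
a(K, Q) = 4*K**2 (a(K, Q) = (2*K)**2 = 4*K**2)
L = -23 (L = (4*1**2)*(-7) + 5 = (4*1)*(-7) + 5 = 4*(-7) + 5 = -28 + 5 = -23)
t(b, z) = -2*b*z
(-31491 + u(-61))*(-33009 + t(-58, L)) = (-31491 - 44)*(-33009 - 2*(-58)*(-23)) = -31535*(-33009 - 2668) = -31535*(-35677) = 1125074195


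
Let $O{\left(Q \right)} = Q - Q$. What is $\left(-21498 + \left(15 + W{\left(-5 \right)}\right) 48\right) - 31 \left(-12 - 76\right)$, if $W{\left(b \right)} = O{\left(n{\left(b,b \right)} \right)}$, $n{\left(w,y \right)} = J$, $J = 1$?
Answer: $-18050$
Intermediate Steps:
$n{\left(w,y \right)} = 1$
$O{\left(Q \right)} = 0$
$W{\left(b \right)} = 0$
$\left(-21498 + \left(15 + W{\left(-5 \right)}\right) 48\right) - 31 \left(-12 - 76\right) = \left(-21498 + \left(15 + 0\right) 48\right) - 31 \left(-12 - 76\right) = \left(-21498 + 15 \cdot 48\right) - -2728 = \left(-21498 + 720\right) + 2728 = -20778 + 2728 = -18050$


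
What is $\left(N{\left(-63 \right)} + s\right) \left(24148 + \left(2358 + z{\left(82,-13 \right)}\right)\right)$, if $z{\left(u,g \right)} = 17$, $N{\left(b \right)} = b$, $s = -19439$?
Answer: $-517251546$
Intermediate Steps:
$\left(N{\left(-63 \right)} + s\right) \left(24148 + \left(2358 + z{\left(82,-13 \right)}\right)\right) = \left(-63 - 19439\right) \left(24148 + \left(2358 + 17\right)\right) = - 19502 \left(24148 + 2375\right) = \left(-19502\right) 26523 = -517251546$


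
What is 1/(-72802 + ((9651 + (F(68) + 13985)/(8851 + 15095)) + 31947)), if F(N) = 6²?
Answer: -23946/747196963 ≈ -3.2048e-5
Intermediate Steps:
F(N) = 36
1/(-72802 + ((9651 + (F(68) + 13985)/(8851 + 15095)) + 31947)) = 1/(-72802 + ((9651 + (36 + 13985)/(8851 + 15095)) + 31947)) = 1/(-72802 + ((9651 + 14021/23946) + 31947)) = 1/(-72802 + (231116867/23946 + 31947)) = 1/(-72802 + 996119729/23946) = 1/(-747196963/23946) = -23946/747196963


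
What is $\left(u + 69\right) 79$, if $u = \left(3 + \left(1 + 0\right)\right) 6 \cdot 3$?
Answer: $11139$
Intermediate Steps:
$u = 72$ ($u = \left(3 + 1\right) 18 = 4 \cdot 18 = 72$)
$\left(u + 69\right) 79 = \left(72 + 69\right) 79 = 141 \cdot 79 = 11139$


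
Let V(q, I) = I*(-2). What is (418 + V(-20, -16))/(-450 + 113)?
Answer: -450/337 ≈ -1.3353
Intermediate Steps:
V(q, I) = -2*I
(418 + V(-20, -16))/(-450 + 113) = (418 - 2*(-16))/(-450 + 113) = (418 + 32)/(-337) = 450*(-1/337) = -450/337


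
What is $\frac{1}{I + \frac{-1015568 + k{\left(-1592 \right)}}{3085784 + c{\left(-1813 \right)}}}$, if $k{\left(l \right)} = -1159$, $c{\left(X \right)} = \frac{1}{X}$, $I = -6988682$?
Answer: $- \frac{5594526391}{39098367730632713} \approx -1.4309 \cdot 10^{-7}$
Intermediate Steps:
$\frac{1}{I + \frac{-1015568 + k{\left(-1592 \right)}}{3085784 + c{\left(-1813 \right)}}} = \frac{1}{-6988682 + \frac{-1015568 - 1159}{3085784 + \frac{1}{-1813}}} = \frac{1}{-6988682 - \frac{1016727}{3085784 - \frac{1}{1813}}} = \frac{1}{-6988682 - \frac{1016727}{\frac{5594526391}{1813}}} = \frac{1}{-6988682 - \frac{1843326051}{5594526391}} = \frac{1}{- \frac{39098367730632713}{5594526391}} = - \frac{5594526391}{39098367730632713}$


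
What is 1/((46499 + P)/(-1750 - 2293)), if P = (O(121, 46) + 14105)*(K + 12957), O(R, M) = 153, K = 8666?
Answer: -4043/308347233 ≈ -1.3112e-5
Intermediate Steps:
P = 308300734 (P = (153 + 14105)*(8666 + 12957) = 14258*21623 = 308300734)
1/((46499 + P)/(-1750 - 2293)) = 1/((46499 + 308300734)/(-1750 - 2293)) = 1/(308347233/(-4043)) = 1/(308347233*(-1/4043)) = 1/(-308347233/4043) = -4043/308347233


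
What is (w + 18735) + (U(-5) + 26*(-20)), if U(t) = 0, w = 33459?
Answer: 51674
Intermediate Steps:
(w + 18735) + (U(-5) + 26*(-20)) = (33459 + 18735) + (0 + 26*(-20)) = 52194 + (0 - 520) = 52194 - 520 = 51674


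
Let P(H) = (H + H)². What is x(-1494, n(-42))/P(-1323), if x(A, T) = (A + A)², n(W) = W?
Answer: 27556/21609 ≈ 1.2752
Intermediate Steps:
P(H) = 4*H² (P(H) = (2*H)² = 4*H²)
x(A, T) = 4*A² (x(A, T) = (2*A)² = 4*A²)
x(-1494, n(-42))/P(-1323) = (4*(-1494)²)/((4*(-1323)²)) = (4*2232036)/((4*1750329)) = 8928144/7001316 = 8928144*(1/7001316) = 27556/21609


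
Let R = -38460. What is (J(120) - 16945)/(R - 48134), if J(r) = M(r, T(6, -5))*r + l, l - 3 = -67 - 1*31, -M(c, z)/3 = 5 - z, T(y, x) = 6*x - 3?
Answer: 15360/43297 ≈ 0.35476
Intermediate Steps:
T(y, x) = -3 + 6*x
M(c, z) = -15 + 3*z (M(c, z) = -3*(5 - z) = -15 + 3*z)
l = -95 (l = 3 + (-67 - 1*31) = 3 + (-67 - 31) = 3 - 98 = -95)
J(r) = -95 - 114*r (J(r) = (-15 + 3*(-3 + 6*(-5)))*r - 95 = (-15 + 3*(-3 - 30))*r - 95 = (-15 + 3*(-33))*r - 95 = (-15 - 99)*r - 95 = -114*r - 95 = -95 - 114*r)
(J(120) - 16945)/(R - 48134) = ((-95 - 114*120) - 16945)/(-38460 - 48134) = ((-95 - 13680) - 16945)/(-86594) = (-13775 - 16945)*(-1/86594) = -30720*(-1/86594) = 15360/43297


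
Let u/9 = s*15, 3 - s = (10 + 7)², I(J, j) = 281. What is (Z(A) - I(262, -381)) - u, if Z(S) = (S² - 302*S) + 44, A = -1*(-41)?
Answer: 27672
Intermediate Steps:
A = 41
Z(S) = 44 + S² - 302*S
s = -286 (s = 3 - (10 + 7)² = 3 - 1*17² = 3 - 1*289 = 3 - 289 = -286)
u = -38610 (u = 9*(-286*15) = 9*(-4290) = -38610)
(Z(A) - I(262, -381)) - u = ((44 + 41² - 302*41) - 1*281) - 1*(-38610) = ((44 + 1681 - 12382) - 281) + 38610 = (-10657 - 281) + 38610 = -10938 + 38610 = 27672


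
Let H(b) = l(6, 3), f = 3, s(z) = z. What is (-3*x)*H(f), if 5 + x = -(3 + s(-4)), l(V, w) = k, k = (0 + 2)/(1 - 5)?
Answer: -6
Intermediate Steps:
k = -½ (k = 2/(-4) = 2*(-¼) = -½ ≈ -0.50000)
l(V, w) = -½
x = -4 (x = -5 - (3 - 4) = -5 - 1*(-1) = -5 + 1 = -4)
H(b) = -½
(-3*x)*H(f) = -3*(-4)*(-½) = 12*(-½) = -6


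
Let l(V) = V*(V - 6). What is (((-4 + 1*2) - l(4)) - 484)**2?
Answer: 228484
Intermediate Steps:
l(V) = V*(-6 + V)
(((-4 + 1*2) - l(4)) - 484)**2 = (((-4 + 1*2) - 4*(-6 + 4)) - 484)**2 = (((-4 + 2) - 4*(-2)) - 484)**2 = ((-2 - 1*(-8)) - 484)**2 = ((-2 + 8) - 484)**2 = (6 - 484)**2 = (-478)**2 = 228484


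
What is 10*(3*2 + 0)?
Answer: 60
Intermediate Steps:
10*(3*2 + 0) = 10*(6 + 0) = 10*6 = 60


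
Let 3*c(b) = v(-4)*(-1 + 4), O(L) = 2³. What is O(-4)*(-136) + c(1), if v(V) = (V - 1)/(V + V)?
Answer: -8699/8 ≈ -1087.4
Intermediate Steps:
O(L) = 8
v(V) = (-1 + V)/(2*V) (v(V) = (-1 + V)/((2*V)) = (-1 + V)*(1/(2*V)) = (-1 + V)/(2*V))
c(b) = 5/8 (c(b) = (((½)*(-1 - 4)/(-4))*(-1 + 4))/3 = (((½)*(-¼)*(-5))*3)/3 = ((5/8)*3)/3 = (⅓)*(15/8) = 5/8)
O(-4)*(-136) + c(1) = 8*(-136) + 5/8 = -1088 + 5/8 = -8699/8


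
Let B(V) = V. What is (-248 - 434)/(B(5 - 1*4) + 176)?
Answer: -682/177 ≈ -3.8531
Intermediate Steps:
(-248 - 434)/(B(5 - 1*4) + 176) = (-248 - 434)/((5 - 1*4) + 176) = -682/((5 - 4) + 176) = -682/(1 + 176) = -682/177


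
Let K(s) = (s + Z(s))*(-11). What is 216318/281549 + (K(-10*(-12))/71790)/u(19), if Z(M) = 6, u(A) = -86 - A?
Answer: 12944321389/16843668925 ≈ 0.76850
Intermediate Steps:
K(s) = -66 - 11*s (K(s) = (s + 6)*(-11) = (6 + s)*(-11) = -66 - 11*s)
216318/281549 + (K(-10*(-12))/71790)/u(19) = 216318/281549 + ((-66 - (-110)*(-12))/71790)/(-86 - 1*19) = 216318*(1/281549) + ((-66 - 11*120)*(1/71790))/(-86 - 19) = 216318/281549 + ((-66 - 1320)*(1/71790))/(-105) = 216318/281549 - 1386*1/71790*(-1/105) = 216318/281549 - 231/11965*(-1/105) = 216318/281549 + 11/59825 = 12944321389/16843668925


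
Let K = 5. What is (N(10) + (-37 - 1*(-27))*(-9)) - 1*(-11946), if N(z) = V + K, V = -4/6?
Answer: 36121/3 ≈ 12040.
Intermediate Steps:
V = -⅔ (V = -4*⅙ = -⅔ ≈ -0.66667)
N(z) = 13/3 (N(z) = -⅔ + 5 = 13/3)
(N(10) + (-37 - 1*(-27))*(-9)) - 1*(-11946) = (13/3 + (-37 - 1*(-27))*(-9)) - 1*(-11946) = (13/3 + (-37 + 27)*(-9)) + 11946 = (13/3 - 10*(-9)) + 11946 = (13/3 + 90) + 11946 = 283/3 + 11946 = 36121/3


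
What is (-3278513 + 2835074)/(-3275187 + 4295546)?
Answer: -443439/1020359 ≈ -0.43459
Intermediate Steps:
(-3278513 + 2835074)/(-3275187 + 4295546) = -443439/1020359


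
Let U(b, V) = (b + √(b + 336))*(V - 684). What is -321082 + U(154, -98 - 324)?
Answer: -491406 - 7742*√10 ≈ -5.1589e+5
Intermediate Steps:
U(b, V) = (-684 + V)*(b + √(336 + b)) (U(b, V) = (b + √(336 + b))*(-684 + V) = (-684 + V)*(b + √(336 + b)))
-321082 + U(154, -98 - 324) = -321082 + (-684*154 - 684*√(336 + 154) + (-98 - 324)*154 + (-98 - 324)*√(336 + 154)) = -321082 + (-105336 - 4788*√10 - 422*154 - 2954*√10) = -321082 + (-105336 - 4788*√10 - 64988 - 2954*√10) = -321082 + (-170324 - 7742*√10) = -491406 - 7742*√10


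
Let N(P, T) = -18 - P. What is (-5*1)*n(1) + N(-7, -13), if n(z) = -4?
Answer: 9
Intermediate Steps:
(-5*1)*n(1) + N(-7, -13) = -5*1*(-4) + (-18 - 1*(-7)) = -5*(-4) + (-18 + 7) = 20 - 11 = 9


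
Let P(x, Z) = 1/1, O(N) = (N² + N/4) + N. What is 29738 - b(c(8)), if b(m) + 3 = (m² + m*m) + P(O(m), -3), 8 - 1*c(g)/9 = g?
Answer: 29740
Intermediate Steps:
c(g) = 72 - 9*g
O(N) = N² + 5*N/4 (O(N) = (N² + N/4) + N = N² + 5*N/4)
P(x, Z) = 1
b(m) = -2 + 2*m² (b(m) = -3 + ((m² + m*m) + 1) = -3 + ((m² + m²) + 1) = -3 + (2*m² + 1) = -3 + (1 + 2*m²) = -2 + 2*m²)
29738 - b(c(8)) = 29738 - (-2 + 2*(72 - 9*8)²) = 29738 - (-2 + 2*(72 - 72)²) = 29738 - (-2 + 2*0²) = 29738 - (-2 + 2*0) = 29738 - (-2 + 0) = 29738 - 1*(-2) = 29738 + 2 = 29740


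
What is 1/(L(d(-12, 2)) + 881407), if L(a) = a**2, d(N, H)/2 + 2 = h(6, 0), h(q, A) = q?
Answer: 1/881471 ≈ 1.1345e-6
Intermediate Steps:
d(N, H) = 8 (d(N, H) = -4 + 2*6 = -4 + 12 = 8)
1/(L(d(-12, 2)) + 881407) = 1/(8**2 + 881407) = 1/(64 + 881407) = 1/881471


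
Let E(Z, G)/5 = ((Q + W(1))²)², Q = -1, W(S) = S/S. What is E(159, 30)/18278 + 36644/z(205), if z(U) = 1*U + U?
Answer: 18322/205 ≈ 89.376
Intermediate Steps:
W(S) = 1
z(U) = 2*U (z(U) = U + U = 2*U)
E(Z, G) = 0 (E(Z, G) = 5*((-1 + 1)²)² = 5*(0²)² = 5*0² = 5*0 = 0)
E(159, 30)/18278 + 36644/z(205) = 0/18278 + 36644/((2*205)) = 0*(1/18278) + 36644/410 = 0 + 36644*(1/410) = 0 + 18322/205 = 18322/205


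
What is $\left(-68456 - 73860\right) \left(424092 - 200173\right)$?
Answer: $-31867256404$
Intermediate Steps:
$\left(-68456 - 73860\right) \left(424092 - 200173\right) = \left(-142316\right) 223919 = -31867256404$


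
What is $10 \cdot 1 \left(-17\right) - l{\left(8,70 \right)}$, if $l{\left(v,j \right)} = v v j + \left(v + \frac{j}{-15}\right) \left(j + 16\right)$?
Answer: $- \frac{14810}{3} \approx -4936.7$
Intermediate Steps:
$l{\left(v,j \right)} = j v^{2} + \left(16 + j\right) \left(v - \frac{j}{15}\right)$ ($l{\left(v,j \right)} = v^{2} j + \left(v + j \left(- \frac{1}{15}\right)\right) \left(16 + j\right) = j v^{2} + \left(v - \frac{j}{15}\right) \left(16 + j\right) = j v^{2} + \left(16 + j\right) \left(v - \frac{j}{15}\right)$)
$10 \cdot 1 \left(-17\right) - l{\left(8,70 \right)} = 10 \cdot 1 \left(-17\right) - \left(16 \cdot 8 - \frac{224}{3} - \frac{70^{2}}{15} + 70 \cdot 8 + 70 \cdot 8^{2}\right) = 10 \left(-17\right) - \left(128 - \frac{224}{3} - \frac{980}{3} + 560 + 70 \cdot 64\right) = -170 - \left(128 - \frac{224}{3} - \frac{980}{3} + 560 + 4480\right) = -170 - \frac{14300}{3} = - \frac{14810}{3}$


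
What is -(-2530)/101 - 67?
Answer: -4237/101 ≈ -41.951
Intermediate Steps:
-(-2530)/101 - 67 = -115*(-22/101) - 67 = 2530/101 - 67 = -4237/101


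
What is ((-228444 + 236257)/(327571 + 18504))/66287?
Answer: 601/1764636425 ≈ 3.4058e-7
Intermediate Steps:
((-228444 + 236257)/(327571 + 18504))/66287 = (7813/346075)*(1/66287) = 601/1764636425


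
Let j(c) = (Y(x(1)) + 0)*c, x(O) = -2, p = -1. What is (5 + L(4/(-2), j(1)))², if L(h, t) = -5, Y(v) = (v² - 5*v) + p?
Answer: 0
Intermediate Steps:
Y(v) = -1 + v² - 5*v (Y(v) = (v² - 5*v) - 1 = -1 + v² - 5*v)
j(c) = 13*c (j(c) = ((-1 + (-2)² - 5*(-2)) + 0)*c = ((-1 + 4 + 10) + 0)*c = (13 + 0)*c = 13*c)
(5 + L(4/(-2), j(1)))² = (5 - 5)² = 0² = 0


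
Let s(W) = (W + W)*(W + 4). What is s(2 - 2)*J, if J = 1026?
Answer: 0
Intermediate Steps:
s(W) = 2*W*(4 + W) (s(W) = (2*W)*(4 + W) = 2*W*(4 + W))
s(2 - 2)*J = (2*(2 - 2)*(4 + (2 - 2)))*1026 = (2*0*(4 + 0))*1026 = (2*0*4)*1026 = 0*1026 = 0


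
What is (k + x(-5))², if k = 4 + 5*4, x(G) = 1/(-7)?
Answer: 27889/49 ≈ 569.16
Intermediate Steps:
x(G) = -⅐
k = 24 (k = 4 + 20 = 24)
(k + x(-5))² = (24 - ⅐)² = (167/7)² = 27889/49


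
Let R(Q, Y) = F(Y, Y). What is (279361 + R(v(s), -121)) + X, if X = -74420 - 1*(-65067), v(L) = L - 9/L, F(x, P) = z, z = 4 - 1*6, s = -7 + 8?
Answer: 270006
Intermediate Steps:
s = 1
z = -2 (z = 4 - 6 = -2)
F(x, P) = -2
X = -9353 (X = -74420 + 65067 = -9353)
R(Q, Y) = -2
(279361 + R(v(s), -121)) + X = (279361 - 2) - 9353 = 279359 - 9353 = 270006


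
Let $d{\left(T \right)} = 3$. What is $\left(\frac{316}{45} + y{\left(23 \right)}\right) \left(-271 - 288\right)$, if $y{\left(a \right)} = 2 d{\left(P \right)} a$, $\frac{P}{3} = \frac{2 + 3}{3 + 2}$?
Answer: $- \frac{3648034}{45} \approx -81067.0$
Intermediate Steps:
$P = 3$ ($P = 3 \frac{2 + 3}{3 + 2} = 3 \cdot \frac{5}{5} = 3 \cdot 5 \cdot \frac{1}{5} = 3 \cdot 1 = 3$)
$y{\left(a \right)} = 6 a$ ($y{\left(a \right)} = 2 \cdot 3 a = 6 a$)
$\left(\frac{316}{45} + y{\left(23 \right)}\right) \left(-271 - 288\right) = \left(\frac{316}{45} + 6 \cdot 23\right) \left(-271 - 288\right) = \left(316 \cdot \frac{1}{45} + 138\right) \left(-559\right) = \left(\frac{316}{45} + 138\right) \left(-559\right) = \frac{6526}{45} \left(-559\right) = - \frac{3648034}{45}$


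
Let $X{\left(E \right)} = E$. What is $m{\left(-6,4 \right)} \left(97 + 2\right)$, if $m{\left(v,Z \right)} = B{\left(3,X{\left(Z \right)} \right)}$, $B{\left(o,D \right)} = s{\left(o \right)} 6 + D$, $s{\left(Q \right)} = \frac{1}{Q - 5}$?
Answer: $99$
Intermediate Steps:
$s{\left(Q \right)} = \frac{1}{-5 + Q}$
$B{\left(o,D \right)} = D + \frac{6}{-5 + o}$ ($B{\left(o,D \right)} = \frac{1}{-5 + o} 6 + D = \frac{6}{-5 + o} + D = D + \frac{6}{-5 + o}$)
$m{\left(v,Z \right)} = -3 + Z$ ($m{\left(v,Z \right)} = \frac{6 + Z \left(-5 + 3\right)}{-5 + 3} = \frac{6 + Z \left(-2\right)}{-2} = - \frac{6 - 2 Z}{2} = -3 + Z$)
$m{\left(-6,4 \right)} \left(97 + 2\right) = \left(-3 + 4\right) \left(97 + 2\right) = 1 \cdot 99 = 99$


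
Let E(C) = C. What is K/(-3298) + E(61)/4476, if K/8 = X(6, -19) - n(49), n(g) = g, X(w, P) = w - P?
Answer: 530285/7380924 ≈ 0.071845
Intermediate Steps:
K = -192 (K = 8*((6 - 1*(-19)) - 1*49) = 8*((6 + 19) - 49) = 8*(25 - 49) = 8*(-24) = -192)
K/(-3298) + E(61)/4476 = -192/(-3298) + 61/4476 = -192*(-1/3298) + 61*(1/4476) = 96/1649 + 61/4476 = 530285/7380924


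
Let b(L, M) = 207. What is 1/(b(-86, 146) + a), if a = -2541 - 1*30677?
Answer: -1/33011 ≈ -3.0293e-5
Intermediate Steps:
a = -33218 (a = -2541 - 30677 = -33218)
1/(b(-86, 146) + a) = 1/(207 - 33218) = 1/(-33011) = -1/33011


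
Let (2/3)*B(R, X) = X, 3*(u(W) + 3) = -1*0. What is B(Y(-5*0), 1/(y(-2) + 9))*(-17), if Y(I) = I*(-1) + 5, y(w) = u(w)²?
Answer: -17/12 ≈ -1.4167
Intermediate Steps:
u(W) = -3 (u(W) = -3 + (-1*0)/3 = -3 + (⅓)*0 = -3 + 0 = -3)
y(w) = 9 (y(w) = (-3)² = 9)
Y(I) = 5 - I (Y(I) = -I + 5 = 5 - I)
B(R, X) = 3*X/2
B(Y(-5*0), 1/(y(-2) + 9))*(-17) = (3/(2*(9 + 9)))*(-17) = ((3/2)/18)*(-17) = ((3/2)*(1/18))*(-17) = (1/12)*(-17) = -17/12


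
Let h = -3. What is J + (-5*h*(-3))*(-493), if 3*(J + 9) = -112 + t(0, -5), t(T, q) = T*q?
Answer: 66416/3 ≈ 22139.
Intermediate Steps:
J = -139/3 (J = -9 + (-112 + 0*(-5))/3 = -9 + (-112 + 0)/3 = -9 + (⅓)*(-112) = -9 - 112/3 = -139/3 ≈ -46.333)
J + (-5*h*(-3))*(-493) = -139/3 + (-5*(-3)*(-3))*(-493) = -139/3 + (15*(-3))*(-493) = -139/3 - 45*(-493) = -139/3 + 22185 = 66416/3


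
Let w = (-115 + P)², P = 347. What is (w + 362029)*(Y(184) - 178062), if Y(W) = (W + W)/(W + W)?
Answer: -74047201033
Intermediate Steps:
w = 53824 (w = (-115 + 347)² = 232² = 53824)
Y(W) = 1 (Y(W) = (2*W)/((2*W)) = (2*W)*(1/(2*W)) = 1)
(w + 362029)*(Y(184) - 178062) = (53824 + 362029)*(1 - 178062) = 415853*(-178061) = -74047201033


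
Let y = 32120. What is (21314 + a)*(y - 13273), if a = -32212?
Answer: -205394606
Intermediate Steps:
(21314 + a)*(y - 13273) = (21314 - 32212)*(32120 - 13273) = -10898*18847 = -205394606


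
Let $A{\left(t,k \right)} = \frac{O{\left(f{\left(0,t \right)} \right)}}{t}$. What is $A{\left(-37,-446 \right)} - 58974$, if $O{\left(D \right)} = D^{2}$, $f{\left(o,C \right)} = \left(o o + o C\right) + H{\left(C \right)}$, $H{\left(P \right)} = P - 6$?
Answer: $- \frac{2183887}{37} \approx -59024.0$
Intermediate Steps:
$H{\left(P \right)} = -6 + P$ ($H{\left(P \right)} = P - 6 = -6 + P$)
$f{\left(o,C \right)} = -6 + C + o^{2} + C o$ ($f{\left(o,C \right)} = \left(o o + o C\right) + \left(-6 + C\right) = \left(o^{2} + C o\right) + \left(-6 + C\right) = -6 + C + o^{2} + C o$)
$A{\left(t,k \right)} = \frac{\left(-6 + t\right)^{2}}{t}$ ($A{\left(t,k \right)} = \frac{\left(-6 + t + 0^{2} + t 0\right)^{2}}{t} = \frac{\left(-6 + t + 0 + 0\right)^{2}}{t} = \frac{\left(-6 + t\right)^{2}}{t}$)
$A{\left(-37,-446 \right)} - 58974 = \frac{\left(-6 - 37\right)^{2}}{-37} - 58974 = - \frac{\left(-43\right)^{2}}{37} - 58974 = \left(- \frac{1}{37}\right) 1849 - 58974 = - \frac{1849}{37} - 58974 = - \frac{2183887}{37}$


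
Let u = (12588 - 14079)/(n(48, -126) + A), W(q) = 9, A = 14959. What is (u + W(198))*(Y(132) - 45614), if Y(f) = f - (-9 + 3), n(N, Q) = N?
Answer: -6074320272/15007 ≈ -4.0477e+5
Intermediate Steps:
Y(f) = 6 + f (Y(f) = f - 1*(-6) = f + 6 = 6 + f)
u = -1491/15007 (u = (12588 - 14079)/(48 + 14959) = -1491/15007 ≈ -0.099354)
(u + W(198))*(Y(132) - 45614) = (-1491/15007 + 9)*((6 + 132) - 45614) = 133572*(138 - 45614)/15007 = (133572/15007)*(-45476) = -6074320272/15007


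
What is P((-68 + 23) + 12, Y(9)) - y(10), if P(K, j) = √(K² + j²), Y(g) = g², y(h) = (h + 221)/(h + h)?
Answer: -231/20 + 15*√34 ≈ 75.914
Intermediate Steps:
y(h) = (221 + h)/(2*h) (y(h) = (221 + h)/((2*h)) = (221 + h)*(1/(2*h)) = (221 + h)/(2*h))
P((-68 + 23) + 12, Y(9)) - y(10) = √(((-68 + 23) + 12)² + (9²)²) - (221 + 10)/(2*10) = √((-45 + 12)² + 81²) - 231/(2*10) = √((-33)² + 6561) - 1*231/20 = √(1089 + 6561) - 231/20 = √7650 - 231/20 = 15*√34 - 231/20 = -231/20 + 15*√34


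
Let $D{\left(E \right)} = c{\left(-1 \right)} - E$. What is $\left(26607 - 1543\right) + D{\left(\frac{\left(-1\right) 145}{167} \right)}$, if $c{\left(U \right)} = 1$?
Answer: $\frac{4186000}{167} \approx 25066.0$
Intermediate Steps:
$D{\left(E \right)} = 1 - E$
$\left(26607 - 1543\right) + D{\left(\frac{\left(-1\right) 145}{167} \right)} = \left(26607 - 1543\right) + \left(1 - \frac{\left(-1\right) 145}{167}\right) = 25064 + \left(1 - \left(-145\right) \frac{1}{167}\right) = 25064 + \left(1 - - \frac{145}{167}\right) = 25064 + \left(1 + \frac{145}{167}\right) = 25064 + \frac{312}{167} = \frac{4186000}{167}$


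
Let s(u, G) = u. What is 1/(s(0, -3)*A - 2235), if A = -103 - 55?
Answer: -1/2235 ≈ -0.00044743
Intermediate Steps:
A = -158
1/(s(0, -3)*A - 2235) = 1/(0*(-158) - 2235) = 1/(0 - 2235) = 1/(-2235) = -1/2235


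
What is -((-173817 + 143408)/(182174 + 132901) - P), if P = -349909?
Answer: -110247547766/315075 ≈ -3.4991e+5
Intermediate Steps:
-((-173817 + 143408)/(182174 + 132901) - P) = -((-173817 + 143408)/(182174 + 132901) - 1*(-349909)) = -(-30409/315075 + 349909) = -1*110247547766/315075 = -110247547766/315075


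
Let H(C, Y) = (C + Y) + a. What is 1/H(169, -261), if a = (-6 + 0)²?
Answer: -1/56 ≈ -0.017857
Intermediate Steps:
a = 36 (a = (-6)² = 36)
H(C, Y) = 36 + C + Y (H(C, Y) = (C + Y) + 36 = 36 + C + Y)
1/H(169, -261) = 1/(36 + 169 - 261) = 1/(-56) = -1/56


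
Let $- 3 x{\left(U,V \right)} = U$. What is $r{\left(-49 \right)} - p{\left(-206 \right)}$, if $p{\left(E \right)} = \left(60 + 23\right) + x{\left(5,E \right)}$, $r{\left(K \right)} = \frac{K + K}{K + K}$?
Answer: $- \frac{241}{3} \approx -80.333$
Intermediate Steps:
$x{\left(U,V \right)} = - \frac{U}{3}$
$r{\left(K \right)} = 1$ ($r{\left(K \right)} = \frac{2 K}{2 K} = 2 K \frac{1}{2 K} = 1$)
$p{\left(E \right)} = \frac{244}{3}$ ($p{\left(E \right)} = \left(60 + 23\right) - \frac{5}{3} = 83 - \frac{5}{3} = \frac{244}{3}$)
$r{\left(-49 \right)} - p{\left(-206 \right)} = 1 - \frac{244}{3} = - \frac{241}{3}$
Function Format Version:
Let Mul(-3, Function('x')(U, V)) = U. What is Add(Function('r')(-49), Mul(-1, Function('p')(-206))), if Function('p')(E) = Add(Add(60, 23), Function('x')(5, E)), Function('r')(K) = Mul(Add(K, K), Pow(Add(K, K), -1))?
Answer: Rational(-241, 3) ≈ -80.333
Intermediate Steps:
Function('x')(U, V) = Mul(Rational(-1, 3), U)
Function('r')(K) = 1 (Function('r')(K) = Mul(Mul(2, K), Pow(Mul(2, K), -1)) = Mul(Mul(2, K), Mul(Rational(1, 2), Pow(K, -1))) = 1)
Function('p')(E) = Rational(244, 3) (Function('p')(E) = Add(Add(60, 23), Mul(Rational(-1, 3), 5)) = Add(83, Rational(-5, 3)) = Rational(244, 3))
Add(Function('r')(-49), Mul(-1, Function('p')(-206))) = Add(1, Mul(-1, Rational(244, 3))) = Add(1, Rational(-244, 3)) = Rational(-241, 3)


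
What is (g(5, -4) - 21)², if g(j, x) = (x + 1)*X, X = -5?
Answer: 36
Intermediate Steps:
g(j, x) = -5 - 5*x (g(j, x) = (x + 1)*(-5) = (1 + x)*(-5) = -5 - 5*x)
(g(5, -4) - 21)² = ((-5 - 5*(-4)) - 21)² = ((-5 + 20) - 21)² = (15 - 21)² = (-6)² = 36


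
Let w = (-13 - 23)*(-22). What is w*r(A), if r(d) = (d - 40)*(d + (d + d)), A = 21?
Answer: -948024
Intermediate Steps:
r(d) = 3*d*(-40 + d) (r(d) = (-40 + d)*(d + 2*d) = (-40 + d)*(3*d) = 3*d*(-40 + d))
w = 792 (w = -36*(-22) = 792)
w*r(A) = 792*(3*21*(-40 + 21)) = 792*(3*21*(-19)) = 792*(-1197) = -948024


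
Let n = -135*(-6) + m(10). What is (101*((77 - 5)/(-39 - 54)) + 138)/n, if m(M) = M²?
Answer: 927/14105 ≈ 0.065721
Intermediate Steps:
n = 910 (n = -135*(-6) + 10² = 810 + 100 = 910)
(101*((77 - 5)/(-39 - 54)) + 138)/n = (101*((77 - 5)/(-39 - 54)) + 138)/910 = (101*(72/(-93)) + 138)*(1/910) = (101*(72*(-1/93)) + 138)*(1/910) = (101*(-24/31) + 138)*(1/910) = (-2424/31 + 138)*(1/910) = (1854/31)*(1/910) = 927/14105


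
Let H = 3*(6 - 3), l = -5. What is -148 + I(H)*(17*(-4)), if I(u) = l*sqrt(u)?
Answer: 872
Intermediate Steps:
H = 9 (H = 3*3 = 9)
I(u) = -5*sqrt(u)
-148 + I(H)*(17*(-4)) = -148 + (-5*sqrt(9))*(17*(-4)) = -148 - 5*3*(-68) = -148 - 15*(-68) = -148 + 1020 = 872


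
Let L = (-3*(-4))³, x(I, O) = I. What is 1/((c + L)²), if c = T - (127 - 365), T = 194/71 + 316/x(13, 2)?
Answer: 851929/3384039859776 ≈ 2.5175e-7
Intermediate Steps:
T = 24958/923 (T = 194/71 + 316/13 = 24958/923 ≈ 27.040)
c = 244632/923 (c = 24958/923 - (127 - 365) = 24958/923 - 1*(-238) = 24958/923 + 238 = 244632/923 ≈ 265.04)
L = 1728 (L = 12³ = 1728)
1/((c + L)²) = 1/((244632/923 + 1728)²) = 1/((1839576/923)²) = 1/(3384039859776/851929) = 851929/3384039859776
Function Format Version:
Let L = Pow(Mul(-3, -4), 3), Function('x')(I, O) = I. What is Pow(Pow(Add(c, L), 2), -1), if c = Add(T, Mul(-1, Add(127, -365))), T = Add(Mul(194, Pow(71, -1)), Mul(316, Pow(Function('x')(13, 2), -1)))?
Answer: Rational(851929, 3384039859776) ≈ 2.5175e-7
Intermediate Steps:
T = Rational(24958, 923) (T = Add(Mul(194, Pow(71, -1)), Mul(316, Pow(13, -1))) = Add(Mul(194, Rational(1, 71)), Mul(316, Rational(1, 13))) = Add(Rational(194, 71), Rational(316, 13)) = Rational(24958, 923) ≈ 27.040)
c = Rational(244632, 923) (c = Add(Rational(24958, 923), Mul(-1, Add(127, -365))) = Add(Rational(24958, 923), Mul(-1, -238)) = Add(Rational(24958, 923), 238) = Rational(244632, 923) ≈ 265.04)
L = 1728 (L = Pow(12, 3) = 1728)
Pow(Pow(Add(c, L), 2), -1) = Pow(Pow(Add(Rational(244632, 923), 1728), 2), -1) = Pow(Pow(Rational(1839576, 923), 2), -1) = Pow(Rational(3384039859776, 851929), -1) = Rational(851929, 3384039859776)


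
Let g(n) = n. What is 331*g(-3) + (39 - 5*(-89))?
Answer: -509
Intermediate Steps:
331*g(-3) + (39 - 5*(-89)) = 331*(-3) + (39 - 5*(-89)) = -993 + (39 + 445) = -993 + 484 = -509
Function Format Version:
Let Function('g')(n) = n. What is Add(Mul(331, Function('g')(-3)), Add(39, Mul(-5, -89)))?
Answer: -509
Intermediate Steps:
Add(Mul(331, Function('g')(-3)), Add(39, Mul(-5, -89))) = Add(Mul(331, -3), Add(39, Mul(-5, -89))) = Add(-993, Add(39, 445)) = Add(-993, 484) = -509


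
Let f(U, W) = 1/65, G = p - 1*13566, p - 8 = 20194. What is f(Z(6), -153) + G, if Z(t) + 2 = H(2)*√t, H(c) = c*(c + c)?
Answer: 431341/65 ≈ 6636.0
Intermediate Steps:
H(c) = 2*c² (H(c) = c*(2*c) = 2*c²)
p = 20202 (p = 8 + 20194 = 20202)
Z(t) = -2 + 8*√t (Z(t) = -2 + (2*2²)*√t = -2 + (2*4)*√t = -2 + 8*√t)
G = 6636 (G = 20202 - 1*13566 = 20202 - 13566 = 6636)
f(U, W) = 1/65
f(Z(6), -153) + G = 1/65 + 6636 = 431341/65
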